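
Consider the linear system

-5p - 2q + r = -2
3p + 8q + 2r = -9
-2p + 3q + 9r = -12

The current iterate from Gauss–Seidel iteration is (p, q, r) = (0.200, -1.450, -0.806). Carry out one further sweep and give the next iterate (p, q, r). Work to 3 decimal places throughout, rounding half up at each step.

(0.819, -1.231, -0.741)

One sweep:
  p = (-2 - (-2)·-1.450 - (1)·-0.806) / (-5) = 0.819
  q = (-9 - (3)·0.819 - (2)·-0.806) / (8) = -1.231
  r = (-12 - (-2)·0.819 - (3)·-1.231) / (9) = -0.741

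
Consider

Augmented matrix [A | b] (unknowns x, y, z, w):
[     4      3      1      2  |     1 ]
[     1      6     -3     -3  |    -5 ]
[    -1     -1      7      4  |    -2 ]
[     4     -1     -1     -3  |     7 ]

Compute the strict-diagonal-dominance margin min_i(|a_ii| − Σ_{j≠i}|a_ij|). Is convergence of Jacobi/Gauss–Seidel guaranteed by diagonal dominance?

-3

row 1: |4| − (3+1+2) = -2
row 2: |6| − (1+3+3) = -1
row 3: |7| − (1+1+4) = 1
row 4: |-3| − (4+1+1) = -3
minimum over rows = -3 → not strictly diagonally dominant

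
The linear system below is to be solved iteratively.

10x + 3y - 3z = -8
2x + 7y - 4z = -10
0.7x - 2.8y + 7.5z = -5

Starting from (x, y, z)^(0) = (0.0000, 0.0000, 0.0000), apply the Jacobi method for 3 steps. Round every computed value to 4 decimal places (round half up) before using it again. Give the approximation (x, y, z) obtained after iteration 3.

(-0.6633, -1.9083, -1.2036)

Iteration 1:
  x = (-8 - (3)·0.0000 - (-3)·0.0000) / (10) = -0.8000
  y = (-10 - (2)·0.0000 - (-4)·0.0000) / (7) = -1.4286
  z = (-5 - (0.7)·0.0000 - (-2.8)·0.0000) / (7.5) = -0.6667
Iteration 2:
  x = (-8 - (3)·-1.4286 - (-3)·-0.6667) / (10) = -0.5714
  y = (-10 - (2)·-0.8000 - (-4)·-0.6667) / (7) = -1.5810
  z = (-5 - (0.7)·-0.8000 - (-2.8)·-1.4286) / (7.5) = -1.1253
Iteration 3:
  x = (-8 - (3)·-1.5810 - (-3)·-1.1253) / (10) = -0.6633
  y = (-10 - (2)·-0.5714 - (-4)·-1.1253) / (7) = -1.9083
  z = (-5 - (0.7)·-0.5714 - (-2.8)·-1.5810) / (7.5) = -1.2036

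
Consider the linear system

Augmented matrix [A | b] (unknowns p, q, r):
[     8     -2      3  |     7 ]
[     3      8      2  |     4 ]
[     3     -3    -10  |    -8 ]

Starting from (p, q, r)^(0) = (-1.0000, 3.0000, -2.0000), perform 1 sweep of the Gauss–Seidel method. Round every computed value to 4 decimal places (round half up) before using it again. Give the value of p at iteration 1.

Iteration 1:
  p = (7 - (-2)·3.0000 - (3)·-2.0000) / (8) = 2.3750
  q = (4 - (3)·2.3750 - (2)·-2.0000) / (8) = 0.1094
  r = (-8 - (3)·2.3750 - (-3)·0.1094) / (-10) = 1.4797

2.3750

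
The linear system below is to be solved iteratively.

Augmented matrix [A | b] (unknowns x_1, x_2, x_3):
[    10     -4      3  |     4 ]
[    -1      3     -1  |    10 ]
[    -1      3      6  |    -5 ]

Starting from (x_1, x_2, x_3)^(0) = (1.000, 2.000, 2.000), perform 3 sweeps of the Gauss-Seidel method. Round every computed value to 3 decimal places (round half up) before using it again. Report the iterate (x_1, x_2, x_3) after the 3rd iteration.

(2.355, 3.442, -2.162)

Iteration 1:
  x_1 = (4 - (-4)·2.000 - (3)·2.000) / (10) = 0.600
  x_2 = (10 - (-1)·0.600 - (-1)·2.000) / (3) = 4.200
  x_3 = (-5 - (-1)·0.600 - (3)·4.200) / (6) = -2.833
Iteration 2:
  x_1 = (4 - (-4)·4.200 - (3)·-2.833) / (10) = 2.930
  x_2 = (10 - (-1)·2.930 - (-1)·-2.833) / (3) = 3.366
  x_3 = (-5 - (-1)·2.930 - (3)·3.366) / (6) = -2.028
Iteration 3:
  x_1 = (4 - (-4)·3.366 - (3)·-2.028) / (10) = 2.355
  x_2 = (10 - (-1)·2.355 - (-1)·-2.028) / (3) = 3.442
  x_3 = (-5 - (-1)·2.355 - (3)·3.442) / (6) = -2.162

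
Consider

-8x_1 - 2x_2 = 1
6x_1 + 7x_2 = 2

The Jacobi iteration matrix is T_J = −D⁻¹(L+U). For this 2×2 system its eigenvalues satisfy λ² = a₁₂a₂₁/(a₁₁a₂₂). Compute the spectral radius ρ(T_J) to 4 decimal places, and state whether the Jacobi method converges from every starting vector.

a₁₂a₂₁/(a₁₁a₂₂) = (-2)·(6) / ((-8)·(7)) = 0.214286
ρ = √|0.214286| = √0.214286 = 0.4629
ρ < 1, so Jacobi converges

0.4629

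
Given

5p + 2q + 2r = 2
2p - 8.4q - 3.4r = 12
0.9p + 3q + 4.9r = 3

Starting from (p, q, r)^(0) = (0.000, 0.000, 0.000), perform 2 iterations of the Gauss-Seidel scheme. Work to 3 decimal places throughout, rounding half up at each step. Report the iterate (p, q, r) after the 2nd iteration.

Iteration 1:
  p = (2 - (2)·0.000 - (2)·0.000) / (5) = 0.400
  q = (12 - (2)·0.400 - (-3.4)·0.000) / (-8.4) = -1.333
  r = (3 - (0.9)·0.400 - (3)·-1.333) / (4.9) = 1.355
Iteration 2:
  p = (2 - (2)·-1.333 - (2)·1.355) / (5) = 0.391
  q = (12 - (2)·0.391 - (-3.4)·1.355) / (-8.4) = -1.884
  r = (3 - (0.9)·0.391 - (3)·-1.884) / (4.9) = 1.694

(0.391, -1.884, 1.694)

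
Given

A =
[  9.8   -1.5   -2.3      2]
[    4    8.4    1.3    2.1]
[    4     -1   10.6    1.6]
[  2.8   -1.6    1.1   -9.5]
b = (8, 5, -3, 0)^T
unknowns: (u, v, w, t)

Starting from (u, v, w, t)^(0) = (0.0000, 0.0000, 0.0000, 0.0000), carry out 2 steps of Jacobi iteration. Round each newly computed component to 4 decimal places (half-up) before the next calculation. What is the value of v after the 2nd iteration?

0.2503

Iteration 1:
  u = (8 - (-1.5)·0.0000 - (-2.3)·0.0000 - (2)·0.0000) / (9.8) = 0.8163
  v = (5 - (4)·0.0000 - (1.3)·0.0000 - (2.1)·0.0000) / (8.4) = 0.5952
  w = (-3 - (4)·0.0000 - (-1)·0.0000 - (1.6)·0.0000) / (10.6) = -0.2830
  t = (0 - (2.8)·0.0000 - (-1.6)·0.0000 - (1.1)·0.0000) / (-9.5) = 0.0000
Iteration 2:
  u = (8 - (-1.5)·0.5952 - (-2.3)·-0.2830 - (2)·0.0000) / (9.8) = 0.8410
  v = (5 - (4)·0.8163 - (1.3)·-0.2830 - (2.1)·0.0000) / (8.4) = 0.2503
  w = (-3 - (4)·0.8163 - (-1)·0.5952 - (1.6)·0.0000) / (10.6) = -0.5349
  t = (0 - (2.8)·0.8163 - (-1.6)·0.5952 - (1.1)·-0.2830) / (-9.5) = 0.1076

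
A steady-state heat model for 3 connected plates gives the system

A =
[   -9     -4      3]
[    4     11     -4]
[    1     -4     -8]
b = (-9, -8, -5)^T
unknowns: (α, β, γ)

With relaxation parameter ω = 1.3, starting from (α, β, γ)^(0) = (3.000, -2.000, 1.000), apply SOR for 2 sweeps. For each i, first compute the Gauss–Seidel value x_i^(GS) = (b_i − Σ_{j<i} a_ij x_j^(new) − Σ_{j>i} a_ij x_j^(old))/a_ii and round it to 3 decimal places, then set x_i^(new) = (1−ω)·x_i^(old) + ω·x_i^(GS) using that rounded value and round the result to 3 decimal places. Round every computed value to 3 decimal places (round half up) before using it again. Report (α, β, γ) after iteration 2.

(1.764, -0.891, 1.269)

Iteration 1:
  α: GS value = (-9 - (-4)·-2.000 - (3)·1.000) / (-9) = 2.222;  α ← (1−ω)·3.000 + ω·2.222 = 1.989
  β: GS value = (-8 - (4)·1.989 - (-4)·1.000) / (11) = -1.087;  β ← (1−ω)·-2.000 + ω·-1.087 = -0.813
  γ: GS value = (-5 - (1)·1.989 - (-4)·-0.813) / (-8) = 1.280;  γ ← (1−ω)·1.000 + ω·1.280 = 1.364
Iteration 2:
  α: GS value = (-9 - (-4)·-0.813 - (3)·1.364) / (-9) = 1.816;  α ← (1−ω)·1.989 + ω·1.816 = 1.764
  β: GS value = (-8 - (4)·1.764 - (-4)·1.364) / (11) = -0.873;  β ← (1−ω)·-0.813 + ω·-0.873 = -0.891
  γ: GS value = (-5 - (1)·1.764 - (-4)·-0.891) / (-8) = 1.291;  γ ← (1−ω)·1.364 + ω·1.291 = 1.269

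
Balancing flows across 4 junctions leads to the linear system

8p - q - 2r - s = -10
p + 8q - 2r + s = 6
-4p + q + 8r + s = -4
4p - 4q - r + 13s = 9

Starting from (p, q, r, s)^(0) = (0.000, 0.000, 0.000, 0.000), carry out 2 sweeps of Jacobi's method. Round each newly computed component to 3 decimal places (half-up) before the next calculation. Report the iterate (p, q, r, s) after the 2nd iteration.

(-1.195, 0.695, -1.305, 1.269)

Iteration 1:
  p = (-10 - (-1)·0.000 - (-2)·0.000 - (-1)·0.000) / (8) = -1.250
  q = (6 - (1)·0.000 - (-2)·0.000 - (1)·0.000) / (8) = 0.750
  r = (-4 - (-4)·0.000 - (1)·0.000 - (1)·0.000) / (8) = -0.500
  s = (9 - (4)·0.000 - (-4)·0.000 - (-1)·0.000) / (13) = 0.692
Iteration 2:
  p = (-10 - (-1)·0.750 - (-2)·-0.500 - (-1)·0.692) / (8) = -1.195
  q = (6 - (1)·-1.250 - (-2)·-0.500 - (1)·0.692) / (8) = 0.695
  r = (-4 - (-4)·-1.250 - (1)·0.750 - (1)·0.692) / (8) = -1.305
  s = (9 - (4)·-1.250 - (-4)·0.750 - (-1)·-0.500) / (13) = 1.269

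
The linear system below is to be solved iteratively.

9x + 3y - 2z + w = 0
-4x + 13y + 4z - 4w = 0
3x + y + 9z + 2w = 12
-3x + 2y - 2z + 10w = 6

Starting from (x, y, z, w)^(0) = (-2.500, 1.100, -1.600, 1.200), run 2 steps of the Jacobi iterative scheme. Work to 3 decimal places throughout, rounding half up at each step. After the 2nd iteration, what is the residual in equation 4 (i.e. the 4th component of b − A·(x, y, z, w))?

Iteration 1:
  x = (0 - (3)·1.100 - (-2)·-1.600 - (1)·1.200) / (9) = -0.856
  y = (0 - (-4)·-2.500 - (4)·-1.600 - (-4)·1.200) / (13) = 0.092
  z = (12 - (3)·-2.500 - (1)·1.100 - (2)·1.200) / (9) = 1.778
  w = (6 - (-3)·-2.500 - (2)·1.100 - (-2)·-1.600) / (10) = -0.690
Iteration 2:
  x = (0 - (3)·0.092 - (-2)·1.778 - (1)·-0.690) / (9) = 0.441
  y = (0 - (-4)·-0.856 - (4)·1.778 - (-4)·-0.690) / (13) = -1.023
  z = (12 - (3)·-0.856 - (1)·0.092 - (2)·-0.690) / (9) = 1.762
  w = (6 - (-3)·-0.856 - (2)·0.092 - (-2)·1.778) / (10) = 0.680
Residual b − A·x = (1.944, 10.735, -5.518, 6.093)

6.093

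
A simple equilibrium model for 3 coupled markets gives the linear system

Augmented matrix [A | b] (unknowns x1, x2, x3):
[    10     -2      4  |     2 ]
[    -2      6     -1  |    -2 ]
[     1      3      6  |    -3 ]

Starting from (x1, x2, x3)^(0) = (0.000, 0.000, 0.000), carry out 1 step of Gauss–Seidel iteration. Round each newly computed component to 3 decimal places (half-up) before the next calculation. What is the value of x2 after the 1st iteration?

-0.267

Iteration 1:
  x1 = (2 - (-2)·0.000 - (4)·0.000) / (10) = 0.200
  x2 = (-2 - (-2)·0.200 - (-1)·0.000) / (6) = -0.267
  x3 = (-3 - (1)·0.200 - (3)·-0.267) / (6) = -0.400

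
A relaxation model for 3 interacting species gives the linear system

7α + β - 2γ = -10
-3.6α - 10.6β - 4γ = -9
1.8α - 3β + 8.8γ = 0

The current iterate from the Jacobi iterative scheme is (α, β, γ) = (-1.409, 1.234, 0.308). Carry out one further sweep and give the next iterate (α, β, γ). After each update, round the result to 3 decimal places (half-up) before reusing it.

One sweep:
  α = (-10 - (1)·1.234 - (-2)·0.308) / (7) = -1.517
  β = (-9 - (-3.6)·-1.409 - (-4)·0.308) / (-10.6) = 1.211
  γ = (0 - (1.8)·-1.409 - (-3)·1.234) / (8.8) = 0.709

(-1.517, 1.211, 0.709)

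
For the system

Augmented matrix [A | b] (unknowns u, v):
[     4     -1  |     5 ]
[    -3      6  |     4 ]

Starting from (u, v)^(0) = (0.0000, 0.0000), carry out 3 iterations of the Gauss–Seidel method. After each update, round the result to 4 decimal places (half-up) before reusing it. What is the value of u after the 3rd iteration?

Iteration 1:
  u = (5 - (-1)·0.0000) / (4) = 1.2500
  v = (4 - (-3)·1.2500) / (6) = 1.2917
Iteration 2:
  u = (5 - (-1)·1.2917) / (4) = 1.5729
  v = (4 - (-3)·1.5729) / (6) = 1.4531
Iteration 3:
  u = (5 - (-1)·1.4531) / (4) = 1.6133
  v = (4 - (-3)·1.6133) / (6) = 1.4733

1.6133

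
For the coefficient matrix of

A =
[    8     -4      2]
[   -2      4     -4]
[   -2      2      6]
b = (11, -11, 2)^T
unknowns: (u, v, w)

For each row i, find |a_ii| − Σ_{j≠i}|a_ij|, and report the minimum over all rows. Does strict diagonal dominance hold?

row 1: |8| − (4+2) = 2
row 2: |4| − (2+4) = -2
row 3: |6| − (2+2) = 2
minimum over rows = -2 → not strictly diagonally dominant

-2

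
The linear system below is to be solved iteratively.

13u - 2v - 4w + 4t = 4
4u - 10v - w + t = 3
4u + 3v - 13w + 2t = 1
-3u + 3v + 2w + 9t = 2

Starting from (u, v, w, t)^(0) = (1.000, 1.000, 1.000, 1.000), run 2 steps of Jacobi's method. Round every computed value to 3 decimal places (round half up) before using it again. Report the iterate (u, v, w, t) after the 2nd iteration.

Iteration 1:
  u = (4 - (-2)·1.000 - (-4)·1.000 - (4)·1.000) / (13) = 0.462
  v = (3 - (4)·1.000 - (-1)·1.000 - (1)·1.000) / (-10) = 0.100
  w = (1 - (4)·1.000 - (3)·1.000 - (2)·1.000) / (-13) = 0.615
  t = (2 - (-3)·1.000 - (3)·1.000 - (2)·1.000) / (9) = 0.000
Iteration 2:
  u = (4 - (-2)·0.100 - (-4)·0.615 - (4)·0.000) / (13) = 0.512
  v = (3 - (4)·0.462 - (-1)·0.615 - (1)·0.000) / (-10) = -0.177
  w = (1 - (4)·0.462 - (3)·0.100 - (2)·0.000) / (-13) = 0.088
  t = (2 - (-3)·0.462 - (3)·0.100 - (2)·0.615) / (9) = 0.206

(0.512, -0.177, 0.088, 0.206)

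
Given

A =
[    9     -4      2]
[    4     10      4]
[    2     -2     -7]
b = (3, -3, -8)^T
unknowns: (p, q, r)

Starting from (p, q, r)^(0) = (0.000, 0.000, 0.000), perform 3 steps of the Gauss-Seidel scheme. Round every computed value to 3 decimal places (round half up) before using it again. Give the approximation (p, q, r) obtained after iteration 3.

Iteration 1:
  p = (3 - (-4)·0.000 - (2)·0.000) / (9) = 0.333
  q = (-3 - (4)·0.333 - (4)·0.000) / (10) = -0.433
  r = (-8 - (2)·0.333 - (-2)·-0.433) / (-7) = 1.362
Iteration 2:
  p = (3 - (-4)·-0.433 - (2)·1.362) / (9) = -0.162
  q = (-3 - (4)·-0.162 - (4)·1.362) / (10) = -0.780
  r = (-8 - (2)·-0.162 - (-2)·-0.780) / (-7) = 1.319
Iteration 3:
  p = (3 - (-4)·-0.780 - (2)·1.319) / (9) = -0.306
  q = (-3 - (4)·-0.306 - (4)·1.319) / (10) = -0.705
  r = (-8 - (2)·-0.306 - (-2)·-0.705) / (-7) = 1.257

(-0.306, -0.705, 1.257)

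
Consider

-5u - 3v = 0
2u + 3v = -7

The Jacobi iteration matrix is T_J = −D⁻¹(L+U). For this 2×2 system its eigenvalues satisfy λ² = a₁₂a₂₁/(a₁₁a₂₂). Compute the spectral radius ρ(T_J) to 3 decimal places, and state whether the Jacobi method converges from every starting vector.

a₁₂a₂₁/(a₁₁a₂₂) = (-3)·(2) / ((-5)·(3)) = 0.400000
ρ = √|0.400000| = √0.400000 = 0.632
ρ < 1, so Jacobi converges

0.632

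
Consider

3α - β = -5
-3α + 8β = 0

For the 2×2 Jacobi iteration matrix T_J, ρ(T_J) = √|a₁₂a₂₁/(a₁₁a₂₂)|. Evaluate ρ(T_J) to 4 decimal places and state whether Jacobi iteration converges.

0.3536

a₁₂a₂₁/(a₁₁a₂₂) = (-1)·(-3) / ((3)·(8)) = 0.125000
ρ = √|0.125000| = √0.125000 = 0.3536
ρ < 1, so Jacobi converges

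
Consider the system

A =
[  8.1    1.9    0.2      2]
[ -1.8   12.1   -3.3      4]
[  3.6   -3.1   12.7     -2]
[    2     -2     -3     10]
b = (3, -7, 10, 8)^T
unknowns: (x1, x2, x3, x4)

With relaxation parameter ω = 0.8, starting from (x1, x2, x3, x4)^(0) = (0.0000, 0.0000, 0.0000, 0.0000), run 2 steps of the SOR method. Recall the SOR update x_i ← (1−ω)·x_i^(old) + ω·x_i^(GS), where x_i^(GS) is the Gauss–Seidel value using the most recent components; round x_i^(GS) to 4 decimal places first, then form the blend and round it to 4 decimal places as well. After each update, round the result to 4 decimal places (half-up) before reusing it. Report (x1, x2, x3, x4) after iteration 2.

(0.3001, -0.5771, 0.6255, 0.7776)

Iteration 1:
  x1: GS value = (3 - (1.9)·0.0000 - (0.2)·0.0000 - (2)·0.0000) / (8.1) = 0.3704;  x1 ← (1−ω)·0.0000 + ω·0.3704 = 0.2963
  x2: GS value = (-7 - (-1.8)·0.2963 - (-3.3)·0.0000 - (4)·0.0000) / (12.1) = -0.5344;  x2 ← (1−ω)·0.0000 + ω·-0.5344 = -0.4275
  x3: GS value = (10 - (3.6)·0.2963 - (-3.1)·-0.4275 - (-2)·0.0000) / (12.7) = 0.5991;  x3 ← (1−ω)·0.0000 + ω·0.5991 = 0.4793
  x4: GS value = (8 - (2)·0.2963 - (-2)·-0.4275 - (-3)·0.4793) / (10) = 0.7990;  x4 ← (1−ω)·0.0000 + ω·0.7990 = 0.6392
Iteration 2:
  x1: GS value = (3 - (1.9)·-0.4275 - (0.2)·0.4793 - (2)·0.6392) / (8.1) = 0.3010;  x1 ← (1−ω)·0.2963 + ω·0.3010 = 0.3001
  x2: GS value = (-7 - (-1.8)·0.3001 - (-3.3)·0.4793 - (4)·0.6392) / (12.1) = -0.6145;  x2 ← (1−ω)·-0.4275 + ω·-0.6145 = -0.5771
  x3: GS value = (10 - (3.6)·0.3001 - (-3.1)·-0.5771 - (-2)·0.6392) / (12.7) = 0.6621;  x3 ← (1−ω)·0.4793 + ω·0.6621 = 0.6255
  x4: GS value = (8 - (2)·0.3001 - (-2)·-0.5771 - (-3)·0.6255) / (10) = 0.8122;  x4 ← (1−ω)·0.6392 + ω·0.8122 = 0.7776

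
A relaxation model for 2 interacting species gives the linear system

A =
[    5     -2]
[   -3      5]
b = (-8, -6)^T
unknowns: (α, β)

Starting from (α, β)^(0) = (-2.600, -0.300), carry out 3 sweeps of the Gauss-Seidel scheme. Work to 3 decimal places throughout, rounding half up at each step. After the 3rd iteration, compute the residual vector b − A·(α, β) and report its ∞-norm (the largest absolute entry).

0.224

Iteration 1:
  α = (-8 - (-2)·-0.300) / (5) = -1.720
  β = (-6 - (-3)·-1.720) / (5) = -2.232
Iteration 2:
  α = (-8 - (-2)·-2.232) / (5) = -2.493
  β = (-6 - (-3)·-2.493) / (5) = -2.696
Iteration 3:
  α = (-8 - (-2)·-2.696) / (5) = -2.678
  β = (-6 - (-3)·-2.678) / (5) = -2.807
Residual b − A·x = (-0.224, 0.001); ∞-norm = 0.224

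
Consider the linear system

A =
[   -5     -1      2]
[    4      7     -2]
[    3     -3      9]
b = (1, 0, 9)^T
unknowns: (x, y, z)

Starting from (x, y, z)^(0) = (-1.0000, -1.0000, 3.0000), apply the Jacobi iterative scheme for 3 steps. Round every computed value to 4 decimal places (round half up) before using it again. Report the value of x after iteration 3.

Iteration 1:
  x = (1 - (-1)·-1.0000 - (2)·3.0000) / (-5) = 1.2000
  y = (0 - (4)·-1.0000 - (-2)·3.0000) / (7) = 1.4286
  z = (9 - (3)·-1.0000 - (-3)·-1.0000) / (9) = 1.0000
Iteration 2:
  x = (1 - (-1)·1.4286 - (2)·1.0000) / (-5) = -0.0857
  y = (0 - (4)·1.2000 - (-2)·1.0000) / (7) = -0.4000
  z = (9 - (3)·1.2000 - (-3)·1.4286) / (9) = 1.0762
Iteration 3:
  x = (1 - (-1)·-0.4000 - (2)·1.0762) / (-5) = 0.3105
  y = (0 - (4)·-0.0857 - (-2)·1.0762) / (7) = 0.3565
  z = (9 - (3)·-0.0857 - (-3)·-0.4000) / (9) = 0.8952

0.3105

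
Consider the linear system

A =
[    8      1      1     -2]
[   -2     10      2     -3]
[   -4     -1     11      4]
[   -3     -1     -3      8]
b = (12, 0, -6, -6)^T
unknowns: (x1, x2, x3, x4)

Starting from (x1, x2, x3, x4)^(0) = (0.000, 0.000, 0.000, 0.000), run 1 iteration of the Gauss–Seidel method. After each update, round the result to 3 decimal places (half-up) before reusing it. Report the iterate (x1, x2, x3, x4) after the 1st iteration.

(1.500, 0.300, 0.027, -0.140)

Iteration 1:
  x1 = (12 - (1)·0.000 - (1)·0.000 - (-2)·0.000) / (8) = 1.500
  x2 = (0 - (-2)·1.500 - (2)·0.000 - (-3)·0.000) / (10) = 0.300
  x3 = (-6 - (-4)·1.500 - (-1)·0.300 - (4)·0.000) / (11) = 0.027
  x4 = (-6 - (-3)·1.500 - (-1)·0.300 - (-3)·0.027) / (8) = -0.140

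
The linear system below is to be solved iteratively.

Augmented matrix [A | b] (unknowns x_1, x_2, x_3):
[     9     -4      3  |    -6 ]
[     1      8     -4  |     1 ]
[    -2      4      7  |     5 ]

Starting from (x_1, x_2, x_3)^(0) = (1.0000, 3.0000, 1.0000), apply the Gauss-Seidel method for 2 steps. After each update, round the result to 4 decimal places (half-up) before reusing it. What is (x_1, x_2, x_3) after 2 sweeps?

Iteration 1:
  x_1 = (-6 - (-4)·3.0000 - (3)·1.0000) / (9) = 0.3333
  x_2 = (1 - (1)·0.3333 - (-4)·1.0000) / (8) = 0.5833
  x_3 = (5 - (-2)·0.3333 - (4)·0.5833) / (7) = 0.4762
Iteration 2:
  x_1 = (-6 - (-4)·0.5833 - (3)·0.4762) / (9) = -0.5662
  x_2 = (1 - (1)·-0.5662 - (-4)·0.4762) / (8) = 0.4339
  x_3 = (5 - (-2)·-0.5662 - (4)·0.4339) / (7) = 0.3046

(-0.5662, 0.4339, 0.3046)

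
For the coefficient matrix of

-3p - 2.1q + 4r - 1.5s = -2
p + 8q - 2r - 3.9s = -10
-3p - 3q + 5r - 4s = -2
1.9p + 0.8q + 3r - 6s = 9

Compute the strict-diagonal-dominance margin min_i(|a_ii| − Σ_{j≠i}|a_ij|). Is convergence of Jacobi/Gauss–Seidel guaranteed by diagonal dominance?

row 1: |-3| − (2.1+4+1.5) = -4.6
row 2: |8| − (1+2+3.9) = 1.1
row 3: |5| − (3+3+4) = -5
row 4: |-6| − (1.9+0.8+3) = 0.3
minimum over rows = -5 → not strictly diagonally dominant

-5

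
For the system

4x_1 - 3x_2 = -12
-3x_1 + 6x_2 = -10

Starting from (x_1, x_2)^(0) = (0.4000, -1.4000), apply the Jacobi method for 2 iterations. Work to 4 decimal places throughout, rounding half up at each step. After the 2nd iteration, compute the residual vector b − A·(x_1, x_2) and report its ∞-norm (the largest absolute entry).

Iteration 1:
  x_1 = (-12 - (-3)·-1.4000) / (4) = -4.0500
  x_2 = (-10 - (-3)·0.4000) / (6) = -1.4667
Iteration 2:
  x_1 = (-12 - (-3)·-1.4667) / (4) = -4.1000
  x_2 = (-10 - (-3)·-4.0500) / (6) = -3.6917
Residual b − A·x = (-6.6751, -0.1498); ∞-norm = 6.6751

6.6751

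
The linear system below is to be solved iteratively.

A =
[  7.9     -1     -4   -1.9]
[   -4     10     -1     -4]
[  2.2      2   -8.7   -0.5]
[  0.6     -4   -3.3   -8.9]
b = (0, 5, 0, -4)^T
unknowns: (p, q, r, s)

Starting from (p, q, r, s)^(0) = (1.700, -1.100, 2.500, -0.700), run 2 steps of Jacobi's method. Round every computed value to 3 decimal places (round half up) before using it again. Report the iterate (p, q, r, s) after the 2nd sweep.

(0.287, 0.957, 0.499, -0.083)

Iteration 1:
  p = (0 - (-1)·-1.100 - (-4)·2.500 - (-1.9)·-0.700) / (7.9) = 0.958
  q = (5 - (-4)·1.700 - (-1)·2.500 - (-4)·-0.700) / (10) = 1.150
  r = (0 - (2.2)·1.700 - (2)·-1.100 - (-0.5)·-0.700) / (-8.7) = 0.217
  s = (-4 - (0.6)·1.700 - (-4)·-1.100 - (-3.3)·2.500) / (-8.9) = 0.131
Iteration 2:
  p = (0 - (-1)·1.150 - (-4)·0.217 - (-1.9)·0.131) / (7.9) = 0.287
  q = (5 - (-4)·0.958 - (-1)·0.217 - (-4)·0.131) / (10) = 0.957
  r = (0 - (2.2)·0.958 - (2)·1.150 - (-0.5)·0.131) / (-8.7) = 0.499
  s = (-4 - (0.6)·0.958 - (-4)·1.150 - (-3.3)·0.217) / (-8.9) = -0.083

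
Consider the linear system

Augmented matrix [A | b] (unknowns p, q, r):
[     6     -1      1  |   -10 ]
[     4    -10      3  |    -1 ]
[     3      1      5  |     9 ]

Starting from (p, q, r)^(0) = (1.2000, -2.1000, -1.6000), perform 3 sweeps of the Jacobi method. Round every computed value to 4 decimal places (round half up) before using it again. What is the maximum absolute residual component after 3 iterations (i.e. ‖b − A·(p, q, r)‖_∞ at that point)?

0.6332

Iteration 1:
  p = (-10 - (-1)·-2.1000 - (1)·-1.6000) / (6) = -1.7500
  q = (-1 - (4)·1.2000 - (3)·-1.6000) / (-10) = 0.1000
  r = (9 - (3)·1.2000 - (1)·-2.1000) / (5) = 1.5000
Iteration 2:
  p = (-10 - (-1)·0.1000 - (1)·1.5000) / (6) = -1.9000
  q = (-1 - (4)·-1.7500 - (3)·1.5000) / (-10) = -0.1500
  r = (9 - (3)·-1.7500 - (1)·0.1000) / (5) = 2.8300
Iteration 3:
  p = (-10 - (-1)·-0.1500 - (1)·2.8300) / (6) = -2.1633
  q = (-1 - (4)·-1.9000 - (3)·2.8300) / (-10) = 0.1890
  r = (9 - (3)·-1.9000 - (1)·-0.1500) / (5) = 2.9700
Residual b − A·x = (0.1988, 0.6332, 0.4509); ∞-norm = 0.6332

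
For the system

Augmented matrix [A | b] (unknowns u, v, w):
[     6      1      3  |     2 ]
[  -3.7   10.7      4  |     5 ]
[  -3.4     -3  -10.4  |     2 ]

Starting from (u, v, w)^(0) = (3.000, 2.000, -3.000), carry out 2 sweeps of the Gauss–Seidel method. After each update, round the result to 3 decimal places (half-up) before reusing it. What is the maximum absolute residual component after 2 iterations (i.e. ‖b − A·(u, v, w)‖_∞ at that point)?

2.220

Iteration 1:
  u = (2 - (1)·2.000 - (3)·-3.000) / (6) = 1.500
  v = (5 - (-3.7)·1.500 - (4)·-3.000) / (10.7) = 2.107
  w = (2 - (-3.4)·1.500 - (-3)·2.107) / (-10.4) = -1.290
Iteration 2:
  u = (2 - (1)·2.107 - (3)·-1.290) / (6) = 0.627
  v = (5 - (-3.7)·0.627 - (4)·-1.290) / (10.7) = 1.166
  w = (2 - (-3.4)·0.627 - (-3)·1.166) / (-10.4) = -0.734
Residual b − A·x = (-0.726, -2.220, -0.004); ∞-norm = 2.220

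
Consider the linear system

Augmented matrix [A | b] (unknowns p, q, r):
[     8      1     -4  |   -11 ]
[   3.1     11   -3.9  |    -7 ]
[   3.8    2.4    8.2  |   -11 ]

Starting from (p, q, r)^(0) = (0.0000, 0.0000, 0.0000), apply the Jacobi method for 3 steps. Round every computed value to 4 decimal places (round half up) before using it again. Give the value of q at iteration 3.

-0.2659

Iteration 1:
  p = (-11 - (1)·0.0000 - (-4)·0.0000) / (8) = -1.3750
  q = (-7 - (3.1)·0.0000 - (-3.9)·0.0000) / (11) = -0.6364
  r = (-11 - (3.8)·0.0000 - (2.4)·0.0000) / (8.2) = -1.3415
Iteration 2:
  p = (-11 - (1)·-0.6364 - (-4)·-1.3415) / (8) = -1.9662
  q = (-7 - (3.1)·-1.3750 - (-3.9)·-1.3415) / (11) = -0.7245
  r = (-11 - (3.8)·-1.3750 - (2.4)·-0.6364) / (8.2) = -0.5180
Iteration 3:
  p = (-11 - (1)·-0.7245 - (-4)·-0.5180) / (8) = -1.5434
  q = (-7 - (3.1)·-1.9662 - (-3.9)·-0.5180) / (11) = -0.2659
  r = (-11 - (3.8)·-1.9662 - (2.4)·-0.7245) / (8.2) = -0.2182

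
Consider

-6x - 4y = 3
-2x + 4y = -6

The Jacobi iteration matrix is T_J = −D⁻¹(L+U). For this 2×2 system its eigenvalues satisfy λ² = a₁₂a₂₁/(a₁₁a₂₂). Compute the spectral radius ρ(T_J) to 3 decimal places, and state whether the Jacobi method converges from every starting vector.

0.577

a₁₂a₂₁/(a₁₁a₂₂) = (-4)·(-2) / ((-6)·(4)) = -0.333333
ρ = √|-0.333333| = √0.333333 = 0.577
ρ < 1, so Jacobi converges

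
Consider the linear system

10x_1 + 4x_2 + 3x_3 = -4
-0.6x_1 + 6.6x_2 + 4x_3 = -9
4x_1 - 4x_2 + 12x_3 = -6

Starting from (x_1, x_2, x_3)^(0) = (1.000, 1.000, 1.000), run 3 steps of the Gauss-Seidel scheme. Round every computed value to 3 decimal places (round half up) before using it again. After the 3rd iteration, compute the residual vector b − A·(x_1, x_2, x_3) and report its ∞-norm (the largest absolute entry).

0.762

Iteration 1:
  x_1 = (-4 - (4)·1.000 - (3)·1.000) / (10) = -1.100
  x_2 = (-9 - (-0.6)·-1.100 - (4)·1.000) / (6.6) = -2.070
  x_3 = (-6 - (4)·-1.100 - (-4)·-2.070) / (12) = -0.823
Iteration 2:
  x_1 = (-4 - (4)·-2.070 - (3)·-0.823) / (10) = 0.675
  x_2 = (-9 - (-0.6)·0.675 - (4)·-0.823) / (6.6) = -0.803
  x_3 = (-6 - (4)·0.675 - (-4)·-0.803) / (12) = -0.993
Iteration 3:
  x_1 = (-4 - (4)·-0.803 - (3)·-0.993) / (10) = 0.219
  x_2 = (-9 - (-0.6)·0.219 - (4)·-0.993) / (6.6) = -0.742
  x_3 = (-6 - (4)·0.219 - (-4)·-0.742) / (12) = -0.820
Residual b − A·x = (-0.762, -0.691, -0.004); ∞-norm = 0.762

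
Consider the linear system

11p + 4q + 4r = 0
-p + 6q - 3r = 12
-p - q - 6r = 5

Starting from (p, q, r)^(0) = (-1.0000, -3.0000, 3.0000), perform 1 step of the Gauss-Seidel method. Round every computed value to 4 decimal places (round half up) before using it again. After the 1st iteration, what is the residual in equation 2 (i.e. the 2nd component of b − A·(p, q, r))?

-13.2501

Iteration 1:
  p = (0 - (4)·-3.0000 - (4)·3.0000) / (11) = 0.0000
  q = (12 - (-1)·0.0000 - (-3)·3.0000) / (6) = 3.5000
  r = (5 - (-1)·0.0000 - (-1)·3.5000) / (-6) = -1.4167
Residual b − A·x = (-8.3332, -13.2501, -0.0002)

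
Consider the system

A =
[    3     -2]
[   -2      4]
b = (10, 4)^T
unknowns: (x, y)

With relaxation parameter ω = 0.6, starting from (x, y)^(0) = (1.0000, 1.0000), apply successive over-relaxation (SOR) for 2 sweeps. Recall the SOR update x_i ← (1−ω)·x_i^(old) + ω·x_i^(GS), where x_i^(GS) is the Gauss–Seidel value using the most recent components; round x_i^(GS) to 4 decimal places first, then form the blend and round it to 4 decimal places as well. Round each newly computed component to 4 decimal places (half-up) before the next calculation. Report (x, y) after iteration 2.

Iteration 1:
  x: GS value = (10 - (-2)·1.0000) / (3) = 4.0000;  x ← (1−ω)·1.0000 + ω·4.0000 = 2.8000
  y: GS value = (4 - (-2)·2.8000) / (4) = 2.4000;  y ← (1−ω)·1.0000 + ω·2.4000 = 1.8400
Iteration 2:
  x: GS value = (10 - (-2)·1.8400) / (3) = 4.5600;  x ← (1−ω)·2.8000 + ω·4.5600 = 3.8560
  y: GS value = (4 - (-2)·3.8560) / (4) = 2.9280;  y ← (1−ω)·1.8400 + ω·2.9280 = 2.4928

(3.8560, 2.4928)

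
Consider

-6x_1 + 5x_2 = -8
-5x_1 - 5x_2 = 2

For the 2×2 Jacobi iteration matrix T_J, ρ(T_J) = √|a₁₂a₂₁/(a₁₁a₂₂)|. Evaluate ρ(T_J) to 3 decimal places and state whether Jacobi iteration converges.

a₁₂a₂₁/(a₁₁a₂₂) = (5)·(-5) / ((-6)·(-5)) = -0.833333
ρ = √|-0.833333| = √0.833333 = 0.913
ρ < 1, so Jacobi converges

0.913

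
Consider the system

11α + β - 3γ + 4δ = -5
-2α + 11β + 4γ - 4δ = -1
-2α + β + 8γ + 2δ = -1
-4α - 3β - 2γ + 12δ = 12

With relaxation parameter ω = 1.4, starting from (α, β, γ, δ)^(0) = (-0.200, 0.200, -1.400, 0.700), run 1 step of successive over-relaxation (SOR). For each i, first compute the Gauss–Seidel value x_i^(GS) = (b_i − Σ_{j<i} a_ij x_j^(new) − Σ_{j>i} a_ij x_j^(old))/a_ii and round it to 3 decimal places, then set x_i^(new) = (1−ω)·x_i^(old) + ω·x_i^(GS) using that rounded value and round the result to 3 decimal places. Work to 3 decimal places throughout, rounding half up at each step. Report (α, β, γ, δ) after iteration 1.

Iteration 1:
  α: GS value = (-5 - (1)·0.200 - (-3)·-1.400 - (4)·0.700) / (11) = -1.109;  α ← (1−ω)·-0.200 + ω·-1.109 = -1.473
  β: GS value = (-1 - (-2)·-1.473 - (4)·-1.400 - (-4)·0.700) / (11) = 0.405;  β ← (1−ω)·0.200 + ω·0.405 = 0.487
  γ: GS value = (-1 - (-2)·-1.473 - (1)·0.487 - (2)·0.700) / (8) = -0.729;  γ ← (1−ω)·-1.400 + ω·-0.729 = -0.461
  δ: GS value = (12 - (-4)·-1.473 - (-3)·0.487 - (-2)·-0.461) / (12) = 0.554;  δ ← (1−ω)·0.700 + ω·0.554 = 0.496

(-1.473, 0.487, -0.461, 0.496)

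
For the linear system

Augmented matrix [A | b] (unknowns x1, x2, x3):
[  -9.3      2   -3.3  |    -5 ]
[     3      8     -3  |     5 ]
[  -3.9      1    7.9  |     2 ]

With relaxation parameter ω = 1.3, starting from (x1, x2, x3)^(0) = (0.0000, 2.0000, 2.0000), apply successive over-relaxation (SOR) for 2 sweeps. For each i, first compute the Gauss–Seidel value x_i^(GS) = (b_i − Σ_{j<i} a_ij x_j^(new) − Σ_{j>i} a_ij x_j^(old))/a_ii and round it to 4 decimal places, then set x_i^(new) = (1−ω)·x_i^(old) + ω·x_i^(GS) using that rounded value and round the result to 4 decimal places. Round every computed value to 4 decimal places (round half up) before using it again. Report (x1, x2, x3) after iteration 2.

(0.9878, -0.0854, 1.0443)

Iteration 1:
  x1: GS value = (-5 - (2)·2.0000 - (-3.3)·2.0000) / (-9.3) = 0.2581;  x1 ← (1−ω)·0.0000 + ω·0.2581 = 0.3355
  x2: GS value = (5 - (3)·0.3355 - (-3)·2.0000) / (8) = 1.2492;  x2 ← (1−ω)·2.0000 + ω·1.2492 = 1.0240
  x3: GS value = (2 - (-3.9)·0.3355 - (1)·1.0240) / (7.9) = 0.2892;  x3 ← (1−ω)·2.0000 + ω·0.2892 = -0.2240
Iteration 2:
  x1: GS value = (-5 - (2)·1.0240 - (-3.3)·-0.2240) / (-9.3) = 0.8373;  x1 ← (1−ω)·0.3355 + ω·0.8373 = 0.9878
  x2: GS value = (5 - (3)·0.9878 - (-3)·-0.2240) / (8) = 0.1706;  x2 ← (1−ω)·1.0240 + ω·0.1706 = -0.0854
  x3: GS value = (2 - (-3.9)·0.9878 - (1)·-0.0854) / (7.9) = 0.7516;  x3 ← (1−ω)·-0.2240 + ω·0.7516 = 1.0443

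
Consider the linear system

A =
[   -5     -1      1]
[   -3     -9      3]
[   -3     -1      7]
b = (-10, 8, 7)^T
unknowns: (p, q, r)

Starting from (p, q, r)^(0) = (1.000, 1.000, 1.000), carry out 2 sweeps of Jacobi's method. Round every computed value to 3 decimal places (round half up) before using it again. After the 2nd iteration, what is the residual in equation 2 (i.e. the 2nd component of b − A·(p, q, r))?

Iteration 1:
  p = (-10 - (-1)·1.000 - (1)·1.000) / (-5) = 2.000
  q = (8 - (-3)·1.000 - (3)·1.000) / (-9) = -0.889
  r = (7 - (-3)·1.000 - (-1)·1.000) / (7) = 1.571
Iteration 2:
  p = (-10 - (-1)·-0.889 - (1)·1.571) / (-5) = 2.492
  q = (8 - (-3)·2.000 - (3)·1.571) / (-9) = -1.032
  r = (7 - (-3)·2.000 - (-1)·-0.889) / (7) = 1.730
Residual b − A·x = (-0.302, 0.998, 1.334)

0.998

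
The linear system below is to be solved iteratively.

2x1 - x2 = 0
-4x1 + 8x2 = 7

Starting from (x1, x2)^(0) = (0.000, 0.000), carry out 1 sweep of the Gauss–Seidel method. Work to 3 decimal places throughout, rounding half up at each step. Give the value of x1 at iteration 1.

0.000

Iteration 1:
  x1 = (0 - (-1)·0.000) / (2) = 0.000
  x2 = (7 - (-4)·0.000) / (8) = 0.875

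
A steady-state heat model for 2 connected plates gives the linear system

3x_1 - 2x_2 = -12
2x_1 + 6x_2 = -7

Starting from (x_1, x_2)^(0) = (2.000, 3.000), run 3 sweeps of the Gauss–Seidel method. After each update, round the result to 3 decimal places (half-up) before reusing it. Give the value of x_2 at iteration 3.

0.105

Iteration 1:
  x_1 = (-12 - (-2)·3.000) / (3) = -2.000
  x_2 = (-7 - (2)·-2.000) / (6) = -0.500
Iteration 2:
  x_1 = (-12 - (-2)·-0.500) / (3) = -4.333
  x_2 = (-7 - (2)·-4.333) / (6) = 0.278
Iteration 3:
  x_1 = (-12 - (-2)·0.278) / (3) = -3.815
  x_2 = (-7 - (2)·-3.815) / (6) = 0.105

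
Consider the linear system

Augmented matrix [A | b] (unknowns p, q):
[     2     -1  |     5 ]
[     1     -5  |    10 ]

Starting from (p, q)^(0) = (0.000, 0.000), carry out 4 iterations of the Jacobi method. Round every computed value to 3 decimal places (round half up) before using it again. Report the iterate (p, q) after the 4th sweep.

(1.650, -1.650)

Iteration 1:
  p = (5 - (-1)·0.000) / (2) = 2.500
  q = (10 - (1)·0.000) / (-5) = -2.000
Iteration 2:
  p = (5 - (-1)·-2.000) / (2) = 1.500
  q = (10 - (1)·2.500) / (-5) = -1.500
Iteration 3:
  p = (5 - (-1)·-1.500) / (2) = 1.750
  q = (10 - (1)·1.500) / (-5) = -1.700
Iteration 4:
  p = (5 - (-1)·-1.700) / (2) = 1.650
  q = (10 - (1)·1.750) / (-5) = -1.650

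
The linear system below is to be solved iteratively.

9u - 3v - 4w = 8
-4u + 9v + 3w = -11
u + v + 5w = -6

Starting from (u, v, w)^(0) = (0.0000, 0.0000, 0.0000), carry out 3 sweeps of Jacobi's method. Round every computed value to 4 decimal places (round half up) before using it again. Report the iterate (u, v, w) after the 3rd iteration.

(0.2428, -0.8675, -1.1042)

Iteration 1:
  u = (8 - (-3)·0.0000 - (-4)·0.0000) / (9) = 0.8889
  v = (-11 - (-4)·0.0000 - (3)·0.0000) / (9) = -1.2222
  w = (-6 - (1)·0.0000 - (1)·0.0000) / (5) = -1.2000
Iteration 2:
  u = (8 - (-3)·-1.2222 - (-4)·-1.2000) / (9) = -0.0518
  v = (-11 - (-4)·0.8889 - (3)·-1.2000) / (9) = -0.4272
  w = (-6 - (1)·0.8889 - (1)·-1.2222) / (5) = -1.1333
Iteration 3:
  u = (8 - (-3)·-0.4272 - (-4)·-1.1333) / (9) = 0.2428
  v = (-11 - (-4)·-0.0518 - (3)·-1.1333) / (9) = -0.8675
  w = (-6 - (1)·-0.0518 - (1)·-0.4272) / (5) = -1.1042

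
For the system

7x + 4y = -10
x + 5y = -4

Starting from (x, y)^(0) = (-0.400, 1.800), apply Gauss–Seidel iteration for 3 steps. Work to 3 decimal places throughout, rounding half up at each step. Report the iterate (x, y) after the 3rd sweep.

(-1.114, -0.577)

Iteration 1:
  x = (-10 - (4)·1.800) / (7) = -2.457
  y = (-4 - (1)·-2.457) / (5) = -0.309
Iteration 2:
  x = (-10 - (4)·-0.309) / (7) = -1.252
  y = (-4 - (1)·-1.252) / (5) = -0.550
Iteration 3:
  x = (-10 - (4)·-0.550) / (7) = -1.114
  y = (-4 - (1)·-1.114) / (5) = -0.577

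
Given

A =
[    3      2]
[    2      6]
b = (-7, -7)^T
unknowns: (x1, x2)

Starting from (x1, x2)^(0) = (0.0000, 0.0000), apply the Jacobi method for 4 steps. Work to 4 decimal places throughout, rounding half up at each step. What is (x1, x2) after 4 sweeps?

Iteration 1:
  x1 = (-7 - (2)·0.0000) / (3) = -2.3333
  x2 = (-7 - (2)·0.0000) / (6) = -1.1667
Iteration 2:
  x1 = (-7 - (2)·-1.1667) / (3) = -1.5555
  x2 = (-7 - (2)·-2.3333) / (6) = -0.3889
Iteration 3:
  x1 = (-7 - (2)·-0.3889) / (3) = -2.0741
  x2 = (-7 - (2)·-1.5555) / (6) = -0.6482
Iteration 4:
  x1 = (-7 - (2)·-0.6482) / (3) = -1.9012
  x2 = (-7 - (2)·-2.0741) / (6) = -0.4753

(-1.9012, -0.4753)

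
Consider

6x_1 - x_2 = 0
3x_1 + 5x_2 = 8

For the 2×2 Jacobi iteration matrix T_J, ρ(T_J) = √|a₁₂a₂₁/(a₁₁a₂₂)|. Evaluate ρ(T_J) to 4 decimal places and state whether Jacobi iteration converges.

0.3162

a₁₂a₂₁/(a₁₁a₂₂) = (-1)·(3) / ((6)·(5)) = -0.100000
ρ = √|-0.100000| = √0.100000 = 0.3162
ρ < 1, so Jacobi converges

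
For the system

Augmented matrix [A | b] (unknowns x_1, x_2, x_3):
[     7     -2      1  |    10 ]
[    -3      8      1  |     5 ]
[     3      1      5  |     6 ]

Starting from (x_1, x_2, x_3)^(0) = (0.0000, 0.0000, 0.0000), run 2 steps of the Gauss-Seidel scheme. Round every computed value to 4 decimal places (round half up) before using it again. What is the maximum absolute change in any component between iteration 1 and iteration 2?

Iteration 1:
  x_1 = (10 - (-2)·0.0000 - (1)·0.0000) / (7) = 1.4286
  x_2 = (5 - (-3)·1.4286 - (1)·0.0000) / (8) = 1.1607
  x_3 = (6 - (3)·1.4286 - (1)·1.1607) / (5) = 0.1107
Iteration 2:
  x_1 = (10 - (-2)·1.1607 - (1)·0.1107) / (7) = 1.7444
  x_2 = (5 - (-3)·1.7444 - (1)·0.1107) / (8) = 1.2653
  x_3 = (6 - (3)·1.7444 - (1)·1.2653) / (5) = -0.0997
Change: (0.3158, 0.1046, -0.2104) → max |·| = 0.3158

0.3158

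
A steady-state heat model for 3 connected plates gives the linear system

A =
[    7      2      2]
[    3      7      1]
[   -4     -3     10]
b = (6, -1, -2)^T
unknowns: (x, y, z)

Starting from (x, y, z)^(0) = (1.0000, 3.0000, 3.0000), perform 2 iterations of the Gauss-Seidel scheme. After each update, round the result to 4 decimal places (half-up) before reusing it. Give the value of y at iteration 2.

-0.5229

Iteration 1:
  x = (6 - (2)·3.0000 - (2)·3.0000) / (7) = -0.8571
  y = (-1 - (3)·-0.8571 - (1)·3.0000) / (7) = -0.2041
  z = (-2 - (-4)·-0.8571 - (-3)·-0.2041) / (10) = -0.6041
Iteration 2:
  x = (6 - (2)·-0.2041 - (2)·-0.6041) / (7) = 1.0881
  y = (-1 - (3)·1.0881 - (1)·-0.6041) / (7) = -0.5229
  z = (-2 - (-4)·1.0881 - (-3)·-0.5229) / (10) = 0.0784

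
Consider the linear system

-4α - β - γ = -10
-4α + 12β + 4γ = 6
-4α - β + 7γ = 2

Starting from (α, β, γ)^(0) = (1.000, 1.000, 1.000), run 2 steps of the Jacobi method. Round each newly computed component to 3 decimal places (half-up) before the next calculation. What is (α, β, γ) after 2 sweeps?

Iteration 1:
  α = (-10 - (-1)·1.000 - (-1)·1.000) / (-4) = 2.000
  β = (6 - (-4)·1.000 - (4)·1.000) / (12) = 0.500
  γ = (2 - (-4)·1.000 - (-1)·1.000) / (7) = 1.000
Iteration 2:
  α = (-10 - (-1)·0.500 - (-1)·1.000) / (-4) = 2.125
  β = (6 - (-4)·2.000 - (4)·1.000) / (12) = 0.833
  γ = (2 - (-4)·2.000 - (-1)·0.500) / (7) = 1.500

(2.125, 0.833, 1.500)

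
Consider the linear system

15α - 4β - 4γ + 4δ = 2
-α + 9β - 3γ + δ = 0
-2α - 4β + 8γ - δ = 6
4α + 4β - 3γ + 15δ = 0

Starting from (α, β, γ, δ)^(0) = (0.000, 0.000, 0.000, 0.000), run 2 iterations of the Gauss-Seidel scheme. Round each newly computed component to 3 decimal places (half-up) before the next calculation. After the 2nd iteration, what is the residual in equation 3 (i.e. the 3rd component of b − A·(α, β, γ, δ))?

-0.081

Iteration 1:
  α = (2 - (-4)·0.000 - (-4)·0.000 - (4)·0.000) / (15) = 0.133
  β = (0 - (-1)·0.133 - (-3)·0.000 - (1)·0.000) / (9) = 0.015
  γ = (6 - (-2)·0.133 - (-4)·0.015 - (-1)·0.000) / (8) = 0.791
  δ = (0 - (4)·0.133 - (4)·0.015 - (-3)·0.791) / (15) = 0.119
Iteration 2:
  α = (2 - (-4)·0.015 - (-4)·0.791 - (4)·0.119) / (15) = 0.317
  β = (0 - (-1)·0.317 - (-3)·0.791 - (1)·0.119) / (9) = 0.286
  γ = (6 - (-2)·0.317 - (-4)·0.286 - (-1)·0.119) / (8) = 0.987
  δ = (0 - (4)·0.317 - (4)·0.286 - (-3)·0.987) / (15) = 0.037
Residual b − A·x = (2.189, 0.667, -0.081, -0.006)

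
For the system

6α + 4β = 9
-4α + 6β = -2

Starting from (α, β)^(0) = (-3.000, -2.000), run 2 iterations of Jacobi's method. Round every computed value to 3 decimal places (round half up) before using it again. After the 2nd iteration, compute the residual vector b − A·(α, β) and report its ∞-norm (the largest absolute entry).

Iteration 1:
  α = (9 - (4)·-2.000) / (6) = 2.833
  β = (-2 - (-4)·-3.000) / (6) = -2.333
Iteration 2:
  α = (9 - (4)·-2.333) / (6) = 3.055
  β = (-2 - (-4)·2.833) / (6) = 1.555
Residual b − A·x = (-15.550, 0.890); ∞-norm = 15.550

15.550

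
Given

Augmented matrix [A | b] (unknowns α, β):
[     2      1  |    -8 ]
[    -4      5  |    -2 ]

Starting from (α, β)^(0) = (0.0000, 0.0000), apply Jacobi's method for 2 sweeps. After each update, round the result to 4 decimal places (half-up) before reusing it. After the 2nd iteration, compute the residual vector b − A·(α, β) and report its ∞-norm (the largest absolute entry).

3.2000

Iteration 1:
  α = (-8 - (1)·0.0000) / (2) = -4.0000
  β = (-2 - (-4)·0.0000) / (5) = -0.4000
Iteration 2:
  α = (-8 - (1)·-0.4000) / (2) = -3.8000
  β = (-2 - (-4)·-4.0000) / (5) = -3.6000
Residual b − A·x = (3.2000, 0.8000); ∞-norm = 3.2000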